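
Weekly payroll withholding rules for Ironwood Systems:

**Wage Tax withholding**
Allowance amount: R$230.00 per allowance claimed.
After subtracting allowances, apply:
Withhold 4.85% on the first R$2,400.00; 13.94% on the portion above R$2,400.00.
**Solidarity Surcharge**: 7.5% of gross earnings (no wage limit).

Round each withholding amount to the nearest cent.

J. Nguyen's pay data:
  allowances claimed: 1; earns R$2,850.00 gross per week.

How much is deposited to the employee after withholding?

Wage Tax: taxable = R$2,850.00 − 1×R$230.00 = R$2,620.00
  R$116.40 + 13.94% × (R$2,620.00 − R$2,400.00) = R$116.40 + 13.94% × R$220.00 = R$147.07
Solidarity Surcharge: 7.5% × R$2,850.00 = R$213.75
Total withheld: R$147.07 + R$213.75 = R$360.82
Net pay: R$2,850.00 − R$360.82 = R$2,489.18

R$2,489.18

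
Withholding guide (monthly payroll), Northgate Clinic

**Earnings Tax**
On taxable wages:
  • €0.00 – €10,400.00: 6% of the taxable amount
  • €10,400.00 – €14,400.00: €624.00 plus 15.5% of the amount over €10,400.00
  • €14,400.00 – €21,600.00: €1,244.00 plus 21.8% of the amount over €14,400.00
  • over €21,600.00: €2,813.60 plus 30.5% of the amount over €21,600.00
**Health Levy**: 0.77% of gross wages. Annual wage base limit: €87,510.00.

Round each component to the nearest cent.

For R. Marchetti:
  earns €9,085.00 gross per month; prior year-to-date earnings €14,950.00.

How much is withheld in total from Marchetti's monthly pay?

Earnings Tax: taxable = €9,085.00
  6% × €9,085.00 = €545.10
Health Levy: 0.77% × €9,085.00 = €69.95
Total: €545.10 + €69.95 = €615.05

€615.05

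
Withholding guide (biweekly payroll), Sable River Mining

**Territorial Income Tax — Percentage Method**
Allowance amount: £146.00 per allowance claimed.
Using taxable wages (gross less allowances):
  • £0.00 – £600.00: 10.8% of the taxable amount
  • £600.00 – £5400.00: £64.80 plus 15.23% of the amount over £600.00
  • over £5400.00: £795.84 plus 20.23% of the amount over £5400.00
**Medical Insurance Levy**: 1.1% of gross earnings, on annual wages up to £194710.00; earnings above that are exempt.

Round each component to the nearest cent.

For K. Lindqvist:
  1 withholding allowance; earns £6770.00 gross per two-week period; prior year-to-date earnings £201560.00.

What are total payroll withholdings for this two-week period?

£1043.46

Territorial Income Tax: taxable = £6770.00 − 1×£146.00 = £6624.00
  £795.84 + 20.23% × (£6624.00 − £5400.00) = £795.84 + 20.23% × £1224.00 = £1043.46
Medical Insurance Levy: YTD £201560.00 ≥ cap £194710.00 → £0.00
Total: £1043.46 + £0.00 = £1043.46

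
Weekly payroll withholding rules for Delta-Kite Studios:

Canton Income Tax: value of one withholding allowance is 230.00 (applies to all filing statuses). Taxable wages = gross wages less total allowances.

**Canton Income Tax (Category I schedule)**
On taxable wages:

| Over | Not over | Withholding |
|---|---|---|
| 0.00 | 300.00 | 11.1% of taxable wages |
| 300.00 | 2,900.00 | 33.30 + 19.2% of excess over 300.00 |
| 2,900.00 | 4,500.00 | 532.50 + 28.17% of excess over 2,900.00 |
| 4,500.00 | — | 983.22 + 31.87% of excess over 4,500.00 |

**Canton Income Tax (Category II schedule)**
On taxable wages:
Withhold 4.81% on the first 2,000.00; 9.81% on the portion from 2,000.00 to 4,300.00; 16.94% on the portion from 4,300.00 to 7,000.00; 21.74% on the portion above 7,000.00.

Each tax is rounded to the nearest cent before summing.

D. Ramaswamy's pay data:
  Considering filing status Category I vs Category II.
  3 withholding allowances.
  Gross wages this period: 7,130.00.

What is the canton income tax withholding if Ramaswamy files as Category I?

1,601.50

Canton Income Tax (Category I): taxable = 7,130.00 − 3×230.00 = 6,440.00
  983.22 + 31.87% × (6,440.00 − 4,500.00) = 983.22 + 31.87% × 1,940.00 = 1,601.50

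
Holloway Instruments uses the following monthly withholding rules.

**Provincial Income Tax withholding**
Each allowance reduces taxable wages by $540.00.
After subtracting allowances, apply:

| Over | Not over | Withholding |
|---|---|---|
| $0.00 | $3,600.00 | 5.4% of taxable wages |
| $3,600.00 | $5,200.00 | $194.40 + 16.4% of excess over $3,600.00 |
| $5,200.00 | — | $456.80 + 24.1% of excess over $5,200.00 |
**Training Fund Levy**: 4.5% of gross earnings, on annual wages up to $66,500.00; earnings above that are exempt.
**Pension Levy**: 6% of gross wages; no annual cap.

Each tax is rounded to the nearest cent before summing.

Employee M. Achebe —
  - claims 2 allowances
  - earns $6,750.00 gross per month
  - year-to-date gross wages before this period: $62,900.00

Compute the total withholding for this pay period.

Provincial Income Tax: taxable = $6,750.00 − 2×$540.00 = $5,670.00
  $456.80 + 24.1% × ($5,670.00 − $5,200.00) = $456.80 + 24.1% × $470.00 = $570.07
Training Fund Levy: cap $66,500.00 − YTD $62,900.00 = $3,600.00 subject; 4.5% × $3,600.00 = $162.00
Pension Levy: 6% × $6,750.00 = $405.00
Total: $570.07 + $162.00 + $405.00 = $1,137.07

$1,137.07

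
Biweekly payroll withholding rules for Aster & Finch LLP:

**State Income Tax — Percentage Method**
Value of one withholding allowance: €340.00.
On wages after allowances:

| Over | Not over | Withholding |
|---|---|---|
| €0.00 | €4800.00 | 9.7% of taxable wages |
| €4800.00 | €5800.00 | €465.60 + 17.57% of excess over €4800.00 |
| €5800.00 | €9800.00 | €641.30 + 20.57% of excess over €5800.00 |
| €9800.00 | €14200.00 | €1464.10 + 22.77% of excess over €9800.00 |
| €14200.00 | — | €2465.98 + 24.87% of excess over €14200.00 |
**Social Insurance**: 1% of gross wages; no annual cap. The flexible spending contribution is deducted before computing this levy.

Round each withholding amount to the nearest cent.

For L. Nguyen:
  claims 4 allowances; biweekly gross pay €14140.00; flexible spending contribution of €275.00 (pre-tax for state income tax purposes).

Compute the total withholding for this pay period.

€2218.68

State Income Tax: taxable = €14140.00 − €275.00 − 4×€340.00 = €12505.00
  €1464.10 + 22.77% × (€12505.00 − €9800.00) = €1464.10 + 22.77% × €2705.00 = €2080.03
Social Insurance: 1% × €13865.00 = €138.65
Total: €2080.03 + €138.65 = €2218.68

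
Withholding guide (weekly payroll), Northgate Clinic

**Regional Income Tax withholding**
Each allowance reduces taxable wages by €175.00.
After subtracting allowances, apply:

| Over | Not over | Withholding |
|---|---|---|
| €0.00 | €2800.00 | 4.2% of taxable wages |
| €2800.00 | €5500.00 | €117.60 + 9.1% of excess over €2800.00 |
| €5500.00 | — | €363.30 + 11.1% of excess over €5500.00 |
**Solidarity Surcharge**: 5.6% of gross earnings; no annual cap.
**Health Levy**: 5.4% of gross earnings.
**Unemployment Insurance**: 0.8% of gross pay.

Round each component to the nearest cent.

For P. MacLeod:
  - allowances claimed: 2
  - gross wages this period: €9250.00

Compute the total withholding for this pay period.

Regional Income Tax: taxable = €9250.00 − 2×€175.00 = €8900.00
  €363.30 + 11.1% × (€8900.00 − €5500.00) = €363.30 + 11.1% × €3400.00 = €740.70
Solidarity Surcharge: 5.6% × €9250.00 = €518.00
Health Levy: 5.4% × €9250.00 = €499.50
Unemployment Insurance: 0.8% × €9250.00 = €74.00
Total: €740.70 + €518.00 + €499.50 + €74.00 = €1832.20

€1832.20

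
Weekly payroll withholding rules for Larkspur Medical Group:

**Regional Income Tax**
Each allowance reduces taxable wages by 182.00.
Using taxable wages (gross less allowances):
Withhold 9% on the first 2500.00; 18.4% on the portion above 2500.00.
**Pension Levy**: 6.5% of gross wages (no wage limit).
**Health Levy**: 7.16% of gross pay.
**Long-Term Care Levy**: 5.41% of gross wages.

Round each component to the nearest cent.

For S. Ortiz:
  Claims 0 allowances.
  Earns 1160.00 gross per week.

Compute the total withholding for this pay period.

325.62

Regional Income Tax: taxable = 1160.00
  9% × 1160.00 = 104.40
Pension Levy: 6.5% × 1160.00 = 75.40
Health Levy: 7.16% × 1160.00 = 83.06
Long-Term Care Levy: 5.41% × 1160.00 = 62.76
Total: 104.40 + 75.40 + 83.06 + 62.76 = 325.62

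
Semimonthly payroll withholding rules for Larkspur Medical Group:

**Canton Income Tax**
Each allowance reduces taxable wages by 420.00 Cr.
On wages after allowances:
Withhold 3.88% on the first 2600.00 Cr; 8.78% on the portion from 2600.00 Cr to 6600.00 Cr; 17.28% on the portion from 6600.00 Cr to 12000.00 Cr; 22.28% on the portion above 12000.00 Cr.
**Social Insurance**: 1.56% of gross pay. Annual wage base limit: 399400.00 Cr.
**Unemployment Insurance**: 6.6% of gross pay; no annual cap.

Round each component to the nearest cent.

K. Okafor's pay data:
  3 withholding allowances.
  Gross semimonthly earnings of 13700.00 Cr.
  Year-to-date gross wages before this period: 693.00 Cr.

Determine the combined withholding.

Canton Income Tax: taxable = 13700.00 Cr − 3×420.00 Cr = 12440.00 Cr
  1385.20 Cr + 22.28% × (12440.00 Cr − 12000.00 Cr) = 1385.20 Cr + 22.28% × 440.00 Cr = 1483.23 Cr
Social Insurance: 1.56% × 13700.00 Cr = 213.72 Cr
Unemployment Insurance: 6.6% × 13700.00 Cr = 904.20 Cr
Total: 1483.23 Cr + 213.72 Cr + 904.20 Cr = 2601.15 Cr

2601.15 Cr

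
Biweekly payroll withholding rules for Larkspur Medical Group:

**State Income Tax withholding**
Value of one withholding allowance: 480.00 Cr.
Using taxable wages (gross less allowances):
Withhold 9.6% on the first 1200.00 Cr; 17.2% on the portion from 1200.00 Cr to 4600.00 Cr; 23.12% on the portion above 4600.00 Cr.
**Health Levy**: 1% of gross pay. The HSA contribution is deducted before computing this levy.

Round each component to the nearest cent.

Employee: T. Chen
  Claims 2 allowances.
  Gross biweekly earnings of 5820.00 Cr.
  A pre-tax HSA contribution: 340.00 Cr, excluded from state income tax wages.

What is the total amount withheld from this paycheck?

741.04 Cr

State Income Tax: taxable = 5820.00 Cr − 340.00 Cr − 2×480.00 Cr = 4520.00 Cr
  115.20 Cr + 17.2% × (4520.00 Cr − 1200.00 Cr) = 115.20 Cr + 17.2% × 3320.00 Cr = 686.24 Cr
Health Levy: 1% × 5480.00 Cr = 54.80 Cr
Total: 686.24 Cr + 54.80 Cr = 741.04 Cr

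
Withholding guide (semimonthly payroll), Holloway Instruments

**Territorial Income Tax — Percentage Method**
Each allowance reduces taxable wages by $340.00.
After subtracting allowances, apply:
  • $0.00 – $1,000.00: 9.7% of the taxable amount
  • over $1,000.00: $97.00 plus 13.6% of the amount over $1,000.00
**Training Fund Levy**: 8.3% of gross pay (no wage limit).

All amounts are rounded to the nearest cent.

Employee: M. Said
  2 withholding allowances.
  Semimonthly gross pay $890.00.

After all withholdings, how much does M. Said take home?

Territorial Income Tax: taxable = $890.00 − 2×$340.00 = $210.00
  9.7% × $210.00 = $20.37
Training Fund Levy: 8.3% × $890.00 = $73.87
Total withheld: $20.37 + $73.87 = $94.24
Net pay: $890.00 − $94.24 = $795.76

$795.76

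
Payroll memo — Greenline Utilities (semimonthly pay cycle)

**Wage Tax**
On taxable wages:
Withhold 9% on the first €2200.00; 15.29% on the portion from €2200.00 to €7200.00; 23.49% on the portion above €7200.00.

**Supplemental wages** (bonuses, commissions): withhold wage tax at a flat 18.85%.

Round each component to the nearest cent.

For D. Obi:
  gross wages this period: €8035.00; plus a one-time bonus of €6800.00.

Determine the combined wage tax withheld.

€2440.44

Wage Tax: taxable = €8035.00
  €962.50 + 23.49% × (€8035.00 − €7200.00) = €962.50 + 23.49% × €835.00 = €1158.64
Supplemental (18.85% flat on bonus): 18.85% × €6800.00 = €1281.80
Total wage tax: €1158.64 + €1281.80 = €2440.44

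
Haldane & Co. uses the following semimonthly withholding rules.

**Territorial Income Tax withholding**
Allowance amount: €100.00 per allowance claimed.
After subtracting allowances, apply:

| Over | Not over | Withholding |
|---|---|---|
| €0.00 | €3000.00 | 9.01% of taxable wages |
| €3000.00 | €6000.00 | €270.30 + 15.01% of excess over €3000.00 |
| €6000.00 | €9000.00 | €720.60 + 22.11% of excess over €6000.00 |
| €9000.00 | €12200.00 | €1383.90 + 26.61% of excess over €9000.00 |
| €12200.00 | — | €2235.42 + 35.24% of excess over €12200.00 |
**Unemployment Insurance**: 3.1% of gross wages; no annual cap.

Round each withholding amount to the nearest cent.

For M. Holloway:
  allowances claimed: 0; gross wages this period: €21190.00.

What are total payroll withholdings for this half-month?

€6060.39

Territorial Income Tax: taxable = €21190.00
  €2235.42 + 35.24% × (€21190.00 − €12200.00) = €2235.42 + 35.24% × €8990.00 = €5403.50
Unemployment Insurance: 3.1% × €21190.00 = €656.89
Total: €5403.50 + €656.89 = €6060.39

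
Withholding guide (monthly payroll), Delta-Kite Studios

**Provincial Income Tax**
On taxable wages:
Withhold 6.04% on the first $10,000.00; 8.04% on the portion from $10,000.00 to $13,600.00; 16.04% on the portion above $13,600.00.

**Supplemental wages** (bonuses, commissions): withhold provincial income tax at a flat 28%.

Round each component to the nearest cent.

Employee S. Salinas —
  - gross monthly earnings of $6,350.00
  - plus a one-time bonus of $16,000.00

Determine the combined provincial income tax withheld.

$4,863.54

Provincial Income Tax: taxable = $6,350.00
  6.04% × $6,350.00 = $383.54
Supplemental (28% flat on bonus): 28% × $16,000.00 = $4,480.00
Total provincial income tax: $383.54 + $4,480.00 = $4,863.54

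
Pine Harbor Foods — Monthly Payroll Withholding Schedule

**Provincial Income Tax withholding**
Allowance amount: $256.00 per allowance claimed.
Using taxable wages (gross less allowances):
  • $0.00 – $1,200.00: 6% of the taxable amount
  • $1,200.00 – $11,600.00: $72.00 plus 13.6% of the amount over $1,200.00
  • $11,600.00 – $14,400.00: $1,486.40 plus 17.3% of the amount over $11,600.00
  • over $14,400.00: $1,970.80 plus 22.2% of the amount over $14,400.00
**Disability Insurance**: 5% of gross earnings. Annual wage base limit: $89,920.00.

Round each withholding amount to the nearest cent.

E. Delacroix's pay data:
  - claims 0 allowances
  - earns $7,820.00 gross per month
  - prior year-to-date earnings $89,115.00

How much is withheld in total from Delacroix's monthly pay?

Provincial Income Tax: taxable = $7,820.00
  $72.00 + 13.6% × ($7,820.00 − $1,200.00) = $72.00 + 13.6% × $6,620.00 = $972.32
Disability Insurance: cap $89,920.00 − YTD $89,115.00 = $805.00 subject; 5% × $805.00 = $40.25
Total: $972.32 + $40.25 = $1,012.57

$1,012.57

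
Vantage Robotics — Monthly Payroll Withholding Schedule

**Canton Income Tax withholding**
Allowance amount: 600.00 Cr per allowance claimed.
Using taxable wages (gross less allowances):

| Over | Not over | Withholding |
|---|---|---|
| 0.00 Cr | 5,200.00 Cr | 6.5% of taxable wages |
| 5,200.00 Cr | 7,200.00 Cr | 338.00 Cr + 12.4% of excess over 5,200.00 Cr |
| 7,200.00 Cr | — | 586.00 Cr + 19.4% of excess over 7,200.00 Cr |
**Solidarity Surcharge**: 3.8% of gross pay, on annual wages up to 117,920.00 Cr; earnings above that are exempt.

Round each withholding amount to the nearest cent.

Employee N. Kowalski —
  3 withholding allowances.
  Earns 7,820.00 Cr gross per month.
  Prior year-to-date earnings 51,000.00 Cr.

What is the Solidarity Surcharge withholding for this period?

297.16 Cr

Solidarity Surcharge: 3.8% × 7,820.00 Cr = 297.16 Cr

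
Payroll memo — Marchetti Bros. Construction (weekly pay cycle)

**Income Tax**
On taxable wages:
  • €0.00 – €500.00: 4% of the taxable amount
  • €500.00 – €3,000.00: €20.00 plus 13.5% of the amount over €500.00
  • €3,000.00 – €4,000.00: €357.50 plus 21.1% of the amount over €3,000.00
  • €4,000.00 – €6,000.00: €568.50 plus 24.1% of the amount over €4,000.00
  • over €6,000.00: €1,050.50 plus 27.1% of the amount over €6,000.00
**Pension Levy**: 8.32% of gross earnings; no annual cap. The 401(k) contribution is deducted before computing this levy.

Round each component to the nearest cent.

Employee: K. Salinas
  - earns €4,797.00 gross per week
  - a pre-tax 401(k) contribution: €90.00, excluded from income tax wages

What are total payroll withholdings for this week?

Income Tax: taxable = €4,797.00 − €90.00 = €4,707.00
  €568.50 + 24.1% × (€4,707.00 − €4,000.00) = €568.50 + 24.1% × €707.00 = €738.89
Pension Levy: 8.32% × €4,707.00 = €391.62
Total: €738.89 + €391.62 = €1,130.51

€1,130.51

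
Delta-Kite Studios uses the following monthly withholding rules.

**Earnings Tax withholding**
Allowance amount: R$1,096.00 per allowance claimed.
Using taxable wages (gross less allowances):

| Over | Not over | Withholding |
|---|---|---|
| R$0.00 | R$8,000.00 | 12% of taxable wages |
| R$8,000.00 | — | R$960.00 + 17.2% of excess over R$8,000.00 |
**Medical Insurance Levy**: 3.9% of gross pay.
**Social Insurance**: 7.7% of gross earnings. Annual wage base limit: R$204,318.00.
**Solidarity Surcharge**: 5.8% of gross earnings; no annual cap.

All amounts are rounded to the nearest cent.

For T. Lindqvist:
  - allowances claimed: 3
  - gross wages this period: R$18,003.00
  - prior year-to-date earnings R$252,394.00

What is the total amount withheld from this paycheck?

R$3,861.27

Earnings Tax: taxable = R$18,003.00 − 3×R$1,096.00 = R$14,715.00
  R$960.00 + 17.2% × (R$14,715.00 − R$8,000.00) = R$960.00 + 17.2% × R$6,715.00 = R$2,114.98
Medical Insurance Levy: 3.9% × R$18,003.00 = R$702.12
Social Insurance: YTD R$252,394.00 ≥ cap R$204,318.00 → R$0.00
Solidarity Surcharge: 5.8% × R$18,003.00 = R$1,044.17
Total: R$2,114.98 + R$702.12 + R$0.00 + R$1,044.17 = R$3,861.27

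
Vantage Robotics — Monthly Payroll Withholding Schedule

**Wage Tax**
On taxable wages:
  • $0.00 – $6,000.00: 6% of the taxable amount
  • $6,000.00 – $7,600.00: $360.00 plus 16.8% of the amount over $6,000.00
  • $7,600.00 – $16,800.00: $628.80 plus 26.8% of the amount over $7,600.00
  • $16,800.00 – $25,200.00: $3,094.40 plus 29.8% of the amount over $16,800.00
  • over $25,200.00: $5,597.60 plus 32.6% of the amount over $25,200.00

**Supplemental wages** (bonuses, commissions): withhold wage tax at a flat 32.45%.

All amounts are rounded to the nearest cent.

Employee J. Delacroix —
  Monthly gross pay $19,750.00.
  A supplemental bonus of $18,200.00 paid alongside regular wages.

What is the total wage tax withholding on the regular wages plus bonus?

Wage Tax: taxable = $19,750.00
  $3,094.40 + 29.8% × ($19,750.00 − $16,800.00) = $3,094.40 + 29.8% × $2,950.00 = $3,973.50
Supplemental (32.45% flat on bonus): 32.45% × $18,200.00 = $5,905.90
Total wage tax: $3,973.50 + $5,905.90 = $9,879.40

$9,879.40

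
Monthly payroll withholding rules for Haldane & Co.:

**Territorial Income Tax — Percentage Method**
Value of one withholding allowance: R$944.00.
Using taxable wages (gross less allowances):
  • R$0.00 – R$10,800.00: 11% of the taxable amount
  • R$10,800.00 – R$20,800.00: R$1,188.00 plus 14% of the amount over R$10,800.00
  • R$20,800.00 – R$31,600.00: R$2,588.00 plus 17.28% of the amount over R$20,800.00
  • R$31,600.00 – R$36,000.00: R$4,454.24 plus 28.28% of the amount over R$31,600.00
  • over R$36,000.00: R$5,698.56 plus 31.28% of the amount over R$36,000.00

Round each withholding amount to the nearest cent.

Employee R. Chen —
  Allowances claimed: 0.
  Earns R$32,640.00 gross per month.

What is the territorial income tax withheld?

Territorial Income Tax: taxable = R$32,640.00
  R$4,454.24 + 28.28% × (R$32,640.00 − R$31,600.00) = R$4,454.24 + 28.28% × R$1,040.00 = R$4,748.35

R$4,748.35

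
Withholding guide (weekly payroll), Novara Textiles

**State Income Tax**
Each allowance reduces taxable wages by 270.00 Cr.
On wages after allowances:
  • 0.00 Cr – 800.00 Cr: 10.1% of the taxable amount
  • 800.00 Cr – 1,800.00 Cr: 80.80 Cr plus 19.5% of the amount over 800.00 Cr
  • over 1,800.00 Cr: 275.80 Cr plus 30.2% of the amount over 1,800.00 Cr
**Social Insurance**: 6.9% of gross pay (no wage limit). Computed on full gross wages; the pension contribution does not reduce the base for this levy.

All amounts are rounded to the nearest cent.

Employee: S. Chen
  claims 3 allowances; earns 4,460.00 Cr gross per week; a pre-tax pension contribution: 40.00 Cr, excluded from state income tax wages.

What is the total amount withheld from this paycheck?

1,130.16 Cr

State Income Tax: taxable = 4,460.00 Cr − 40.00 Cr − 3×270.00 Cr = 3,610.00 Cr
  275.80 Cr + 30.2% × (3,610.00 Cr − 1,800.00 Cr) = 275.80 Cr + 30.2% × 1,810.00 Cr = 822.42 Cr
Social Insurance: 6.9% × 4,460.00 Cr = 307.74 Cr
Total: 822.42 Cr + 307.74 Cr = 1,130.16 Cr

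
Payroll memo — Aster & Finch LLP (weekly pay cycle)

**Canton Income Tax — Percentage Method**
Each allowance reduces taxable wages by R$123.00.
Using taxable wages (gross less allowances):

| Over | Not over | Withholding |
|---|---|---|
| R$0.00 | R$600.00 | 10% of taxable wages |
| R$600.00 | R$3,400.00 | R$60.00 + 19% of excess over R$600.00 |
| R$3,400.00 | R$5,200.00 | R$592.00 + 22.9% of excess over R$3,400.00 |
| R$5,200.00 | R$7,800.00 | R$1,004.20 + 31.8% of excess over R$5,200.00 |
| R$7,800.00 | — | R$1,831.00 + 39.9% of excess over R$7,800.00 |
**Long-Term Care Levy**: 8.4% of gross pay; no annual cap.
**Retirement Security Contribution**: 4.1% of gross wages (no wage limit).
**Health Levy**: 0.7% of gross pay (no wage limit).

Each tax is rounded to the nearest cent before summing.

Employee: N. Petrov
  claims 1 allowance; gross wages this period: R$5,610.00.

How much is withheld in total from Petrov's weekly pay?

R$1,835.99

Canton Income Tax: taxable = R$5,610.00 − 1×R$123.00 = R$5,487.00
  R$1,004.20 + 31.8% × (R$5,487.00 − R$5,200.00) = R$1,004.20 + 31.8% × R$287.00 = R$1,095.47
Long-Term Care Levy: 8.4% × R$5,610.00 = R$471.24
Retirement Security Contribution: 4.1% × R$5,610.00 = R$230.01
Health Levy: 0.7% × R$5,610.00 = R$39.27
Total: R$1,095.47 + R$471.24 + R$230.01 + R$39.27 = R$1,835.99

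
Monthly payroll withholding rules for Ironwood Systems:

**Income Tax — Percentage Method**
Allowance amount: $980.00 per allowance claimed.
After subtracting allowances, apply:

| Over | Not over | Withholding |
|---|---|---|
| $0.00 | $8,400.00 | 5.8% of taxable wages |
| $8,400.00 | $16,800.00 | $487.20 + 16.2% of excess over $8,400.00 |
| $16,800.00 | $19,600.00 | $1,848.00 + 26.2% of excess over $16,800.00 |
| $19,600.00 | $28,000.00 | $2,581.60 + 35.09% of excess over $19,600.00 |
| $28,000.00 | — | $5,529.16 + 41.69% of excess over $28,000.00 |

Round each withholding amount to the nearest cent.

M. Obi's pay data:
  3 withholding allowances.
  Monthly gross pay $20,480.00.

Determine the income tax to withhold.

Income Tax: taxable = $20,480.00 − 3×$980.00 = $17,540.00
  $1,848.00 + 26.2% × ($17,540.00 − $16,800.00) = $1,848.00 + 26.2% × $740.00 = $2,041.88

$2,041.88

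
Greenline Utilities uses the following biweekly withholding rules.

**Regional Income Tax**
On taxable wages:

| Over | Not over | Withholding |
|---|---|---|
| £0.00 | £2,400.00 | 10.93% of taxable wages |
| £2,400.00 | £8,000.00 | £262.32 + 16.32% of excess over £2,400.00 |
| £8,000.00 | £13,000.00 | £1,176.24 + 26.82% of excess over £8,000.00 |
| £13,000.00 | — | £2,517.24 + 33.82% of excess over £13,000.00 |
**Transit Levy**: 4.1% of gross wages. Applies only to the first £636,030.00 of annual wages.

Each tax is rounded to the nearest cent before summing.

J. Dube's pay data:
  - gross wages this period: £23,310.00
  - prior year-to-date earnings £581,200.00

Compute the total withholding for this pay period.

Regional Income Tax: taxable = £23,310.00
  £2,517.24 + 33.82% × (£23,310.00 − £13,000.00) = £2,517.24 + 33.82% × £10,310.00 = £6,004.08
Transit Levy: 4.1% × £23,310.00 = £955.71
Total: £6,004.08 + £955.71 = £6,959.79

£6,959.79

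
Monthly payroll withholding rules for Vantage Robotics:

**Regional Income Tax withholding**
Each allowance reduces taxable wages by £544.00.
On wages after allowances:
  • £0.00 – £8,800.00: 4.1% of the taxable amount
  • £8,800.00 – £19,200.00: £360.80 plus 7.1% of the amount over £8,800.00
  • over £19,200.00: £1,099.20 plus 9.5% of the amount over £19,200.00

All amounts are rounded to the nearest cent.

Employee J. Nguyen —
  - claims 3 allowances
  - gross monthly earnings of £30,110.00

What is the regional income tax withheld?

Regional Income Tax: taxable = £30,110.00 − 3×£544.00 = £28,478.00
  £1,099.20 + 9.5% × (£28,478.00 − £19,200.00) = £1,099.20 + 9.5% × £9,278.00 = £1,980.61

£1,980.61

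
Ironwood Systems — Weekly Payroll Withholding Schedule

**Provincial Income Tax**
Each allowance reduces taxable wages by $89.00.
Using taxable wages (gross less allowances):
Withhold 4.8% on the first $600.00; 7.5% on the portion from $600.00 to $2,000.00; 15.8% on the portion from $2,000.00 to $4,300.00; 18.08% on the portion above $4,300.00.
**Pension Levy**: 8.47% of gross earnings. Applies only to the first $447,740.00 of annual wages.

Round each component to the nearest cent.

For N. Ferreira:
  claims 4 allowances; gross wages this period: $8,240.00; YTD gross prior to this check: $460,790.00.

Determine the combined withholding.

Provincial Income Tax: taxable = $8,240.00 − 4×$89.00 = $7,884.00
  $497.20 + 18.08% × ($7,884.00 − $4,300.00) = $497.20 + 18.08% × $3,584.00 = $1,145.19
Pension Levy: YTD $460,790.00 ≥ cap $447,740.00 → $0.00
Total: $1,145.19 + $0.00 = $1,145.19

$1,145.19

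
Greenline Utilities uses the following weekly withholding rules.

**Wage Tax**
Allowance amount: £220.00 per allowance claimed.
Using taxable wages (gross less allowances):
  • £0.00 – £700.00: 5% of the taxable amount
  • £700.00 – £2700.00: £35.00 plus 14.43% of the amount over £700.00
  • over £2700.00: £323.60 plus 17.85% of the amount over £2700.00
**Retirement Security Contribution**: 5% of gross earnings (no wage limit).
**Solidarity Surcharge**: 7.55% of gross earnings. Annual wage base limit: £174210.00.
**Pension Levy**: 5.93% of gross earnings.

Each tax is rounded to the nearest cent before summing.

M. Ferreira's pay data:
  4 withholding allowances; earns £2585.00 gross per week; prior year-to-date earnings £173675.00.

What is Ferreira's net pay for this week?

Wage Tax: taxable = £2585.00 − 4×£220.00 = £1705.00
  £35.00 + 14.43% × (£1705.00 − £700.00) = £35.00 + 14.43% × £1005.00 = £180.02
Retirement Security Contribution: 5% × £2585.00 = £129.25
Solidarity Surcharge: cap £174210.00 − YTD £173675.00 = £535.00 subject; 7.55% × £535.00 = £40.39
Pension Levy: 5.93% × £2585.00 = £153.29
Total withheld: £180.02 + £129.25 + £40.39 + £153.29 = £502.95
Net pay: £2585.00 − £502.95 = £2082.05

£2082.05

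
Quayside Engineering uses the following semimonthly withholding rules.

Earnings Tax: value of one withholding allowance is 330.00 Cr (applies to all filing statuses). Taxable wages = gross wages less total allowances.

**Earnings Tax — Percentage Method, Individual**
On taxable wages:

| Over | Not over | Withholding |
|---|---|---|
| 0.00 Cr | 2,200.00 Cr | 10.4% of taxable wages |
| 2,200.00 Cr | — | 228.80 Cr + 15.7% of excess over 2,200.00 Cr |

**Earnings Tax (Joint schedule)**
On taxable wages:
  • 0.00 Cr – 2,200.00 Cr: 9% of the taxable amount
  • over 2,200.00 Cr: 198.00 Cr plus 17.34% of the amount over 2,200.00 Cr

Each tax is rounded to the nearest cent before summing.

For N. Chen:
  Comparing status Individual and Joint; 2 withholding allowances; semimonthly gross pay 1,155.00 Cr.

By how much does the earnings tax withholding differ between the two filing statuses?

6.93 Cr

Earnings Tax (Individual): taxable = 1,155.00 Cr − 2×330.00 Cr = 495.00 Cr
  10.4% × 495.00 Cr = 51.48 Cr
Earnings Tax (Joint): taxable = 1,155.00 Cr − 2×330.00 Cr = 495.00 Cr
  9% × 495.00 Cr = 44.55 Cr
Difference: |51.48 Cr − 44.55 Cr| = 6.93 Cr (higher under Individual)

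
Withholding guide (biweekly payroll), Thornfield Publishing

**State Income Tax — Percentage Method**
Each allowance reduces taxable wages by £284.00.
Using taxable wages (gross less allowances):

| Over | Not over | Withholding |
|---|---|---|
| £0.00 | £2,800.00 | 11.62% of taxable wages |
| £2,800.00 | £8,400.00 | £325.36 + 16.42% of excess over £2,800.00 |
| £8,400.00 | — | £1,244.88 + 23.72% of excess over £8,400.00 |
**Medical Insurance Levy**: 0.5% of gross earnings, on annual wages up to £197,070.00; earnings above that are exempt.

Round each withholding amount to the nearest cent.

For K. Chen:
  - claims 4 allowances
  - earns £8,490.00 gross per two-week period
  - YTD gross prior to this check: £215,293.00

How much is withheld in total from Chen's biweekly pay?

£1,073.13

State Income Tax: taxable = £8,490.00 − 4×£284.00 = £7,354.00
  £325.36 + 16.42% × (£7,354.00 − £2,800.00) = £325.36 + 16.42% × £4,554.00 = £1,073.13
Medical Insurance Levy: YTD £215,293.00 ≥ cap £197,070.00 → £0.00
Total: £1,073.13 + £0.00 = £1,073.13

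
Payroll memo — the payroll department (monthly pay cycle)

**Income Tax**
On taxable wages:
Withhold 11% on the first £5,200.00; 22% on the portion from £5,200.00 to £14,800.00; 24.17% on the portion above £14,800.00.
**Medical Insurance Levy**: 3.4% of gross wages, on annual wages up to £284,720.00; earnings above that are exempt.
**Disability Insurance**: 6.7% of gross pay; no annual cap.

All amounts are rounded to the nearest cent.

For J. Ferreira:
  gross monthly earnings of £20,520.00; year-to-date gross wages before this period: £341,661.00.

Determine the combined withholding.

£5,441.36

Income Tax: taxable = £20,520.00
  £2,684.00 + 24.17% × (£20,520.00 − £14,800.00) = £2,684.00 + 24.17% × £5,720.00 = £4,066.52
Medical Insurance Levy: YTD £341,661.00 ≥ cap £284,720.00 → £0.00
Disability Insurance: 6.7% × £20,520.00 = £1,374.84
Total: £4,066.52 + £0.00 + £1,374.84 = £5,441.36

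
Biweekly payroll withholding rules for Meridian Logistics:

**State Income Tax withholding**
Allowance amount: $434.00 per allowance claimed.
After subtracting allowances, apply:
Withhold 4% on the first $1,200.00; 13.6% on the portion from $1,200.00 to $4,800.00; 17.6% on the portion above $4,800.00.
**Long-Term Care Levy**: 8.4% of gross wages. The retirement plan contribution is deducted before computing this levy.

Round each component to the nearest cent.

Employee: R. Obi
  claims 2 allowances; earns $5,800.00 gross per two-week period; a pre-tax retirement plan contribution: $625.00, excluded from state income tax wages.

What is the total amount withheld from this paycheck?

$905.25

State Income Tax: taxable = $5,800.00 − $625.00 − 2×$434.00 = $4,307.00
  $48.00 + 13.6% × ($4,307.00 − $1,200.00) = $48.00 + 13.6% × $3,107.00 = $470.55
Long-Term Care Levy: 8.4% × $5,175.00 = $434.70
Total: $470.55 + $434.70 = $905.25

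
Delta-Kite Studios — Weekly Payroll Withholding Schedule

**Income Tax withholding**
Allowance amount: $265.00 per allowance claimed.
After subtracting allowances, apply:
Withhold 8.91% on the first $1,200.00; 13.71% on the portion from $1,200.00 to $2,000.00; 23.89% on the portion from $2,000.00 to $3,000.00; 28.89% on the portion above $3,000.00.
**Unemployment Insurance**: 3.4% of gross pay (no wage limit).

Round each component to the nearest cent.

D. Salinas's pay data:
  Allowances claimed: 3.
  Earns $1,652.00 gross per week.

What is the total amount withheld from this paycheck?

Income Tax: taxable = $1,652.00 − 3×$265.00 = $857.00
  8.91% × $857.00 = $76.36
Unemployment Insurance: 3.4% × $1,652.00 = $56.17
Total: $76.36 + $56.17 = $132.53

$132.53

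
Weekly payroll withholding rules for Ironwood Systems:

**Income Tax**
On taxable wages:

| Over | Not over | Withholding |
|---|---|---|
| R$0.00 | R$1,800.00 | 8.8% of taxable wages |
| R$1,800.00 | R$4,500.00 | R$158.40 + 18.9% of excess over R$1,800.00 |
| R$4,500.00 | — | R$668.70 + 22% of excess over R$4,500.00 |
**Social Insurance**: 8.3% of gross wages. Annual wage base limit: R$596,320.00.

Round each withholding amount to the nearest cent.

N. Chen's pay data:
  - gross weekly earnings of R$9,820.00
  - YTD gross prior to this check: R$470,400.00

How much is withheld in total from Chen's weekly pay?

Income Tax: taxable = R$9,820.00
  R$668.70 + 22% × (R$9,820.00 − R$4,500.00) = R$668.70 + 22% × R$5,320.00 = R$1,839.10
Social Insurance: 8.3% × R$9,820.00 = R$815.06
Total: R$1,839.10 + R$815.06 = R$2,654.16

R$2,654.16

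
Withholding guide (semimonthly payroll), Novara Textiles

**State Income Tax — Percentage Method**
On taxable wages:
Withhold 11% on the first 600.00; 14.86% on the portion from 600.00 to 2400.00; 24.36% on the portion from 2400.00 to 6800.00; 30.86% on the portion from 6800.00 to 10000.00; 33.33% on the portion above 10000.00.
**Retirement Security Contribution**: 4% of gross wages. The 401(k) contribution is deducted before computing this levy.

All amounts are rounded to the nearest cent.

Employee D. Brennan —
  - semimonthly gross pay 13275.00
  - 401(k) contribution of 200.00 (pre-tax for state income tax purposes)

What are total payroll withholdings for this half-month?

State Income Tax: taxable = 13275.00 − 200.00 = 13075.00
  2392.84 + 33.33% × (13075.00 − 10000.00) = 2392.84 + 33.33% × 3075.00 = 3417.74
Retirement Security Contribution: 4% × 13075.00 = 523.00
Total: 3417.74 + 523.00 = 3940.74

3940.74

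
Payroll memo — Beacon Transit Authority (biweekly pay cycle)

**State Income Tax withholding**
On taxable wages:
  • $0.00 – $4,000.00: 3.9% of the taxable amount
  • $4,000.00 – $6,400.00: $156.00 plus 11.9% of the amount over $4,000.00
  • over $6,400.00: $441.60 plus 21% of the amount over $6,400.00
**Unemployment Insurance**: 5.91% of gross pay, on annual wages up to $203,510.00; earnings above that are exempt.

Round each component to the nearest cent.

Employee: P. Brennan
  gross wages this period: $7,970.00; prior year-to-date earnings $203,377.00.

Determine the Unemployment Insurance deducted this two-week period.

$7.86

Unemployment Insurance: cap $203,510.00 − YTD $203,377.00 = $133.00 subject; 5.91% × $133.00 = $7.86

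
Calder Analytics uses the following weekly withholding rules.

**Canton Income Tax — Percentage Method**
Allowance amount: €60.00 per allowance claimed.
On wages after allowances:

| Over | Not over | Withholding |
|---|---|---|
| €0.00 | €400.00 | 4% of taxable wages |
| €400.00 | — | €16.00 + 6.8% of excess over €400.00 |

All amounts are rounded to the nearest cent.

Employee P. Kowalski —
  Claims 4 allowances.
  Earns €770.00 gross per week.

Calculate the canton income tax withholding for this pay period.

Canton Income Tax: taxable = €770.00 − 4×€60.00 = €530.00
  €16.00 + 6.8% × (€530.00 − €400.00) = €16.00 + 6.8% × €130.00 = €24.84

€24.84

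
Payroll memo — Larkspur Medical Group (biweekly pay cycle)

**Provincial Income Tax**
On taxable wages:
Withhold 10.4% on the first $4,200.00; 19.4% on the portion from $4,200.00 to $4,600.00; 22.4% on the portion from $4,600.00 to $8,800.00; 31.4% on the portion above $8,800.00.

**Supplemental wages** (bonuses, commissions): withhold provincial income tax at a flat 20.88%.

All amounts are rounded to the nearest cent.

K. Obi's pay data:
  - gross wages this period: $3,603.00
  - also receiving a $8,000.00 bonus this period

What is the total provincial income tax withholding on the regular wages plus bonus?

$2,045.11

Provincial Income Tax: taxable = $3,603.00
  10.4% × $3,603.00 = $374.71
Supplemental (20.88% flat on bonus): 20.88% × $8,000.00 = $1,670.40
Total provincial income tax: $374.71 + $1,670.40 = $2,045.11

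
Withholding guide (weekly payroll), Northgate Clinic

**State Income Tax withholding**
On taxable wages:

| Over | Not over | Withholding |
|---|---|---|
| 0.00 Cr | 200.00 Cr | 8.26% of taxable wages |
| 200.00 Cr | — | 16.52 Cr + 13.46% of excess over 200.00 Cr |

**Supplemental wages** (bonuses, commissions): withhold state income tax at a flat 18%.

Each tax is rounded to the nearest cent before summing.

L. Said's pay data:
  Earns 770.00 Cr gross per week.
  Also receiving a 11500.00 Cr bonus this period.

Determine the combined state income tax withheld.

2163.24 Cr

State Income Tax: taxable = 770.00 Cr
  16.52 Cr + 13.46% × (770.00 Cr − 200.00 Cr) = 16.52 Cr + 13.46% × 570.00 Cr = 93.24 Cr
Supplemental (18% flat on bonus): 18% × 11500.00 Cr = 2070.00 Cr
Total state income tax: 93.24 Cr + 2070.00 Cr = 2163.24 Cr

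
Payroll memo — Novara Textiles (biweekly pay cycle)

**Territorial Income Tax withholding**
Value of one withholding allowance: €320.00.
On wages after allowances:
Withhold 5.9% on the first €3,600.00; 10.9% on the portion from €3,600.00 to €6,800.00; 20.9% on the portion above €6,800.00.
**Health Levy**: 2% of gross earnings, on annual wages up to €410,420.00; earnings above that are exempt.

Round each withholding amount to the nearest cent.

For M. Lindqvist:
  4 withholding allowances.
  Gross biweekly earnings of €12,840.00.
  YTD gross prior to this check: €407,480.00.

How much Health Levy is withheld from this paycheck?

Health Levy: cap €410,420.00 − YTD €407,480.00 = €2,940.00 subject; 2% × €2,940.00 = €58.80

€58.80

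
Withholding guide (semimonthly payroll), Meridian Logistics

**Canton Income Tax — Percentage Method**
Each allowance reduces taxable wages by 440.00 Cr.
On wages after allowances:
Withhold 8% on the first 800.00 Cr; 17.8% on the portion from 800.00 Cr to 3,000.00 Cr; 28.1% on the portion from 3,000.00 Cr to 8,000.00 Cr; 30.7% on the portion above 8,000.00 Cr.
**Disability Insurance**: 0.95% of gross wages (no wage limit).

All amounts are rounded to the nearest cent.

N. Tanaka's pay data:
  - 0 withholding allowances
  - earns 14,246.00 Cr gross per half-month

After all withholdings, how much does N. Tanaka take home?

10,332.54 Cr

Canton Income Tax: taxable = 14,246.00 Cr
  1,860.60 Cr + 30.7% × (14,246.00 Cr − 8,000.00 Cr) = 1,860.60 Cr + 30.7% × 6,246.00 Cr = 3,778.12 Cr
Disability Insurance: 0.95% × 14,246.00 Cr = 135.34 Cr
Total withheld: 3,778.12 Cr + 135.34 Cr = 3,913.46 Cr
Net pay: 14,246.00 Cr − 3,913.46 Cr = 10,332.54 Cr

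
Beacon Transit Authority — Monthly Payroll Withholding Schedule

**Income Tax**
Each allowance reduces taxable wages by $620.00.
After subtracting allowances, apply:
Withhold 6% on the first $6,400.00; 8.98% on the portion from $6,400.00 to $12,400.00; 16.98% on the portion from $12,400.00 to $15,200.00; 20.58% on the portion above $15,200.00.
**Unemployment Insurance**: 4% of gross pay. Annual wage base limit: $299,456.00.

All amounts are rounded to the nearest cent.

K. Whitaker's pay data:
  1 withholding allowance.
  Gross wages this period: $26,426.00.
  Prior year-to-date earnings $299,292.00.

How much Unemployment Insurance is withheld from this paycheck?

Unemployment Insurance: cap $299,456.00 − YTD $299,292.00 = $164.00 subject; 4% × $164.00 = $6.56

$6.56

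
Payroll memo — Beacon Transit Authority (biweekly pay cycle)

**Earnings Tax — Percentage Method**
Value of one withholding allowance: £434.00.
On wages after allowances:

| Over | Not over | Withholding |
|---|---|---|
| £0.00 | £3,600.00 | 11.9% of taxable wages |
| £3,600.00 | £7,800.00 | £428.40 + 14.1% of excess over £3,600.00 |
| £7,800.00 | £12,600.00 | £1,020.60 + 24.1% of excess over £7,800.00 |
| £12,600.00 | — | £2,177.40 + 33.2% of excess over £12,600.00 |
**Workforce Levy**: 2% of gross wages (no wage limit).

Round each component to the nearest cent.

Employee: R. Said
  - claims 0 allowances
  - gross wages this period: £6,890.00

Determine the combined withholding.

£1,030.09

Earnings Tax: taxable = £6,890.00
  £428.40 + 14.1% × (£6,890.00 − £3,600.00) = £428.40 + 14.1% × £3,290.00 = £892.29
Workforce Levy: 2% × £6,890.00 = £137.80
Total: £892.29 + £137.80 = £1,030.09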